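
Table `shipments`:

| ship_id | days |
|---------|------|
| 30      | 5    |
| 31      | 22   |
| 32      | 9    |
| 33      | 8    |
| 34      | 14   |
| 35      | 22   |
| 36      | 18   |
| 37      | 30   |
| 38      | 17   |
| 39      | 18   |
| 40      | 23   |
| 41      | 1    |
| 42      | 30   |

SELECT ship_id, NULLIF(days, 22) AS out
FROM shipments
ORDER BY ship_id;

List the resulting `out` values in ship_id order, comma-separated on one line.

5, NULL, 9, 8, 14, NULL, 18, 30, 17, 18, 23, 1, 30

ship_id=30: days=5 vs 22: differ → 5
ship_id=31: days=22 vs 22: equal → NULL
ship_id=32: days=9 vs 22: differ → 9
ship_id=33: days=8 vs 22: differ → 8
ship_id=34: days=14 vs 22: differ → 14
ship_id=35: days=22 vs 22: equal → NULL
ship_id=36: days=18 vs 22: differ → 18
ship_id=37: days=30 vs 22: differ → 30
ship_id=38: days=17 vs 22: differ → 17
ship_id=39: days=18 vs 22: differ → 18
ship_id=40: days=23 vs 22: differ → 23
ship_id=41: days=1 vs 22: differ → 1
ship_id=42: days=30 vs 22: differ → 30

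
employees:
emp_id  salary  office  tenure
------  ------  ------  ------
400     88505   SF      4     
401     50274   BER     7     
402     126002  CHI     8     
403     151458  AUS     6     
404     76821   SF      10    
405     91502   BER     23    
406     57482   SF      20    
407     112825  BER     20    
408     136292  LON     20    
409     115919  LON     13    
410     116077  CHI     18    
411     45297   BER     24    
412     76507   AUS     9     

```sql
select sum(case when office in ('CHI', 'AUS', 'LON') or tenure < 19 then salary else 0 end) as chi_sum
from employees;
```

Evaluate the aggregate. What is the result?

emp_id=400: ✓ → 88505
emp_id=401: ✓ → 50274
emp_id=402: ✓ → 126002
emp_id=403: ✓ → 151458
emp_id=404: ✓ → 76821
emp_id=405: ✗
emp_id=406: ✗
emp_id=407: ✗
emp_id=408: ✓ → 136292
emp_id=409: ✓ → 115919
emp_id=410: ✓ → 116077
emp_id=411: ✗
emp_id=412: ✓ → 76507
chi_sum = 88505 + 50274 + 126002 + 151458 + 76821 + 136292 + 115919 + 116077 + 76507 = 937855

937855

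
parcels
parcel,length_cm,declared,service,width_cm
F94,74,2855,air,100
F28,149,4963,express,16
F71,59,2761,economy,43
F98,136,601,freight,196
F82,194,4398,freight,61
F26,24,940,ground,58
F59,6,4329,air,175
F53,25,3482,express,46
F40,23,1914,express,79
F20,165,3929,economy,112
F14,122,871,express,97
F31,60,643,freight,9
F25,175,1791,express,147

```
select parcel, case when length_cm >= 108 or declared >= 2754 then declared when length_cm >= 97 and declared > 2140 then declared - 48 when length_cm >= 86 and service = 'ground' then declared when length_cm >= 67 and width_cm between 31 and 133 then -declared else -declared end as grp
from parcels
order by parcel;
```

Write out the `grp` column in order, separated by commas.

871, 3929, 1791, -940, 4963, -643, -1914, 3482, 4329, 2761, 4398, 2855, 601

parcel=F14: length_cm >= 108 or declared >= 2754 → 871
parcel=F20: length_cm >= 108 or declared >= 2754 → 3929
parcel=F25: length_cm >= 108 or declared >= 2754 → 1791
parcel=F26: ELSE → -940
parcel=F28: length_cm >= 108 or declared >= 2754 → 4963
parcel=F31: ELSE → -643
parcel=F40: ELSE → -1914
parcel=F53: length_cm >= 108 or declared >= 2754 → 3482
parcel=F59: length_cm >= 108 or declared >= 2754 → 4329
parcel=F71: length_cm >= 108 or declared >= 2754 → 2761
parcel=F82: length_cm >= 108 or declared >= 2754 → 4398
parcel=F94: length_cm >= 108 or declared >= 2754 → 2855
parcel=F98: length_cm >= 108 or declared >= 2754 → 601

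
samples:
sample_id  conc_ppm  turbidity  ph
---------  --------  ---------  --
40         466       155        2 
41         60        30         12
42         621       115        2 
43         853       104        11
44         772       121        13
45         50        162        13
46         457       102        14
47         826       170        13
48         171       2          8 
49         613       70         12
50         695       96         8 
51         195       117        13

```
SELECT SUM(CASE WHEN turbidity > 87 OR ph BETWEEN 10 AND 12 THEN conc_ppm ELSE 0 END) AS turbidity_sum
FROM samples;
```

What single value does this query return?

sample_id=40: ✓ → 466
sample_id=41: ✓ → 60
sample_id=42: ✓ → 621
sample_id=43: ✓ → 853
sample_id=44: ✓ → 772
sample_id=45: ✓ → 50
sample_id=46: ✓ → 457
sample_id=47: ✓ → 826
sample_id=48: ✗
sample_id=49: ✓ → 613
sample_id=50: ✓ → 695
sample_id=51: ✓ → 195
turbidity_sum = 466 + 60 + 621 + 853 + 772 + 50 + 457 + 826 + 613 + 695 + 195 = 5608

5608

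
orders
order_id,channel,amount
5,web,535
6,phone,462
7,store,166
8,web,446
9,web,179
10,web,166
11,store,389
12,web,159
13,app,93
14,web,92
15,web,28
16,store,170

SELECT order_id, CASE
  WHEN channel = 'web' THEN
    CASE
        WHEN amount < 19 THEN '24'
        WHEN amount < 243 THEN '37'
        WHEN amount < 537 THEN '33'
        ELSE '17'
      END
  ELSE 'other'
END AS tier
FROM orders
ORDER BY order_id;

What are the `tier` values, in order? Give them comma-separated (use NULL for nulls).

33, other, other, 33, 37, 37, other, 37, other, 37, 37, other

order_id=5: channel='web' → inner[amount < 537] → 33
order_id=6: channel='phone' → outer ELSE → other
order_id=7: channel='store' → outer ELSE → other
order_id=8: channel='web' → inner[amount < 537] → 33
order_id=9: channel='web' → inner[amount < 243] → 37
order_id=10: channel='web' → inner[amount < 243] → 37
order_id=11: channel='store' → outer ELSE → other
order_id=12: channel='web' → inner[amount < 243] → 37
order_id=13: channel='app' → outer ELSE → other
order_id=14: channel='web' → inner[amount < 243] → 37
order_id=15: channel='web' → inner[amount < 243] → 37
order_id=16: channel='store' → outer ELSE → other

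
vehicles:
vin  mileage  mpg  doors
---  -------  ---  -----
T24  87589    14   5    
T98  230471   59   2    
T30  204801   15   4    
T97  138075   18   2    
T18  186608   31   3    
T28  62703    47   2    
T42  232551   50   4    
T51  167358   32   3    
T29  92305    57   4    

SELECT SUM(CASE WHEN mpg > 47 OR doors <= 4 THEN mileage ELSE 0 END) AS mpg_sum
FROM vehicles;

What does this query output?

vin=T24: ✗
vin=T98: ✓ → 230471
vin=T30: ✓ → 204801
vin=T97: ✓ → 138075
vin=T18: ✓ → 186608
vin=T28: ✓ → 62703
vin=T42: ✓ → 232551
vin=T51: ✓ → 167358
vin=T29: ✓ → 92305
mpg_sum = 230471 + 204801 + 138075 + 186608 + 62703 + 232551 + 167358 + 92305 = 1314872

1314872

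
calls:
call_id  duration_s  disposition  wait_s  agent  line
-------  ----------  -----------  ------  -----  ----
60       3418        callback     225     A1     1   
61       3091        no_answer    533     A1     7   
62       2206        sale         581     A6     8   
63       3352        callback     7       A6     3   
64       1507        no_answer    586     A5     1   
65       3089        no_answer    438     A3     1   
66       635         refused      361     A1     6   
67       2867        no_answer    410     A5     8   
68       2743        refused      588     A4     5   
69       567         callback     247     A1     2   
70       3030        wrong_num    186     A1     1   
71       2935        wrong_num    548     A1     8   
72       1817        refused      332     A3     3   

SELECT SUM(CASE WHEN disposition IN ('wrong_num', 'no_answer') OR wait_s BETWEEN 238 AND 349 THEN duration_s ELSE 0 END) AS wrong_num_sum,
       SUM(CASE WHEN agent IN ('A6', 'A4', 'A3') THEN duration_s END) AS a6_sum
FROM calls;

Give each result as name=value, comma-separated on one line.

[wrong_num_sum: disposition IN ('wrong_num', 'no_answer') OR wait_s BETWEEN 238 AND 349]
call_id=60: ✗
call_id=61: ✓ → 3091
call_id=62: ✗
call_id=63: ✗
call_id=64: ✓ → 1507
call_id=65: ✓ → 3089
call_id=66: ✗
call_id=67: ✓ → 2867
call_id=68: ✗
call_id=69: ✓ → 567
call_id=70: ✓ → 3030
call_id=71: ✓ → 2935
call_id=72: ✓ → 1817
wrong_num_sum = 3091 + 1507 + 3089 + 2867 + 567 + 3030 + 2935 + 1817 = 18903
—
[a6_sum: agent IN ('A6', 'A4', 'A3')]
call_id=60: ✗
call_id=61: ✗
call_id=62: ✓ → 2206
call_id=63: ✓ → 3352
call_id=64: ✗
call_id=65: ✓ → 3089
call_id=66: ✗
call_id=67: ✗
call_id=68: ✓ → 2743
call_id=69: ✗
call_id=70: ✗
call_id=71: ✗
call_id=72: ✓ → 1817
a6_sum = 2206 + 3352 + 3089 + 2743 + 1817 = 13207

wrong_num_sum=18903, a6_sum=13207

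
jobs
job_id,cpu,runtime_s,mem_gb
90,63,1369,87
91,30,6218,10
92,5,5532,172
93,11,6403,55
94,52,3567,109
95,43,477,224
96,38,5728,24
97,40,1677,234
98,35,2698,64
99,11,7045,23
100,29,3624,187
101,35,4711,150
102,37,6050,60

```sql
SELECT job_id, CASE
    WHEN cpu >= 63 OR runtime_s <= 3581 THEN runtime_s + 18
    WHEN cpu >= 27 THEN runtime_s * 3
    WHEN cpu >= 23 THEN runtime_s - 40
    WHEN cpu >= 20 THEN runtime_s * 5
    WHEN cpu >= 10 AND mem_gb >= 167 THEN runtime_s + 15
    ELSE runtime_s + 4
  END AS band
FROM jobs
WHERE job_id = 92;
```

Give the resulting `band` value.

job_id = 92: cpu=5, runtime_s=5532, mem_gb=172.
cpu >= 63 OR runtime_s <= 3581 → false
cpu >= 27 → false
cpu >= 23 → false
cpu >= 20 → false
cpu >= 10 AND mem_gb >= 167 → false
No prior WHEN matched → ELSE → 5536

5536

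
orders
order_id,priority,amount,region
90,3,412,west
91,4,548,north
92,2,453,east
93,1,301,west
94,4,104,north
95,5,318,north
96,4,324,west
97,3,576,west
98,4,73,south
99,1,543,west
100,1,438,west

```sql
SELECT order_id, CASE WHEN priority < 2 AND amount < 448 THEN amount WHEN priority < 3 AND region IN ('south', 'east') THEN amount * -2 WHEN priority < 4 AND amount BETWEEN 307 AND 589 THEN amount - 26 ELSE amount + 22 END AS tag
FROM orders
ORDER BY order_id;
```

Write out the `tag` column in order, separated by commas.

386, 570, -906, 301, 126, 340, 346, 550, 95, 517, 438

order_id=90: priority < 4 AND amount BETWEEN 307 AND 589 → 386
order_id=91: ELSE → 570
order_id=92: priority < 3 AND region IN ('south', 'east') → -906
order_id=93: priority < 2 AND amount < 448 → 301
order_id=94: ELSE → 126
order_id=95: ELSE → 340
order_id=96: ELSE → 346
order_id=97: priority < 4 AND amount BETWEEN 307 AND 589 → 550
order_id=98: ELSE → 95
order_id=99: priority < 4 AND amount BETWEEN 307 AND 589 → 517
order_id=100: priority < 2 AND amount < 448 → 438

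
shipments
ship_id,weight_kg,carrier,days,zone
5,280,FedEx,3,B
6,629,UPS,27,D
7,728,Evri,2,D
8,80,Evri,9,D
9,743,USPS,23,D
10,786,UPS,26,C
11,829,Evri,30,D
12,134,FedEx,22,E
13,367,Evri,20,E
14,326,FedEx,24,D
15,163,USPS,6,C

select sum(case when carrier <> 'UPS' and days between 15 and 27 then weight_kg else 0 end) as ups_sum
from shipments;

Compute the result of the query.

ship_id=5: ✗
ship_id=6: ✗
ship_id=7: ✗
ship_id=8: ✗
ship_id=9: ✓ → 743
ship_id=10: ✗
ship_id=11: ✗
ship_id=12: ✓ → 134
ship_id=13: ✓ → 367
ship_id=14: ✓ → 326
ship_id=15: ✗
ups_sum = 743 + 134 + 367 + 326 = 1570

1570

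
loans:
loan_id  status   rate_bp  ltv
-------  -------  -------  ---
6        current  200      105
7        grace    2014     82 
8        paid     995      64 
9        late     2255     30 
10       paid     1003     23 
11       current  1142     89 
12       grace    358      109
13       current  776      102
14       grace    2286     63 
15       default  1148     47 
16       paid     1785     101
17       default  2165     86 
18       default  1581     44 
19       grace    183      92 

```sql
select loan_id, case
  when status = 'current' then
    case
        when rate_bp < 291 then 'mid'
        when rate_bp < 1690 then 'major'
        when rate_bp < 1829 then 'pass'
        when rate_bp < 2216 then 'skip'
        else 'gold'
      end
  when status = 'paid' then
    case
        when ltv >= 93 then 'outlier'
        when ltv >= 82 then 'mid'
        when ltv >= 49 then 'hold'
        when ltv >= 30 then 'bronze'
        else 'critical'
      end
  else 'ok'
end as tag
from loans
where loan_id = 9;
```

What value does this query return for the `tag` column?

ok

loan_id = 9: status=late, rate_bp=2255, ltv=30.
status='late' → outer ELSE → ok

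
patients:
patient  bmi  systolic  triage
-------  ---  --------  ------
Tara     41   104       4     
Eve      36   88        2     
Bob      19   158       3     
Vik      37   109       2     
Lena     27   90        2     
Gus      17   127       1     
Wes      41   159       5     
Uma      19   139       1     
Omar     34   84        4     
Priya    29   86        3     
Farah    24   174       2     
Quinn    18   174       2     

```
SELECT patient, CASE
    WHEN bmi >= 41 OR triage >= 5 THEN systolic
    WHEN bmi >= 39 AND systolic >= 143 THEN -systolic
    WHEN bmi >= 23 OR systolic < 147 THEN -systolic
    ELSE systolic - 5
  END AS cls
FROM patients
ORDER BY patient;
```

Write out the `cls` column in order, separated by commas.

153, -88, -174, -127, -90, -84, -86, 169, 104, -139, -109, 159

patient=Bob: ELSE → 153
patient=Eve: bmi >= 23 OR systolic < 147 → -88
patient=Farah: bmi >= 23 OR systolic < 147 → -174
patient=Gus: bmi >= 23 OR systolic < 147 → -127
patient=Lena: bmi >= 23 OR systolic < 147 → -90
patient=Omar: bmi >= 23 OR systolic < 147 → -84
patient=Priya: bmi >= 23 OR systolic < 147 → -86
patient=Quinn: ELSE → 169
patient=Tara: bmi >= 41 OR triage >= 5 → 104
patient=Uma: bmi >= 23 OR systolic < 147 → -139
patient=Vik: bmi >= 23 OR systolic < 147 → -109
patient=Wes: bmi >= 41 OR triage >= 5 → 159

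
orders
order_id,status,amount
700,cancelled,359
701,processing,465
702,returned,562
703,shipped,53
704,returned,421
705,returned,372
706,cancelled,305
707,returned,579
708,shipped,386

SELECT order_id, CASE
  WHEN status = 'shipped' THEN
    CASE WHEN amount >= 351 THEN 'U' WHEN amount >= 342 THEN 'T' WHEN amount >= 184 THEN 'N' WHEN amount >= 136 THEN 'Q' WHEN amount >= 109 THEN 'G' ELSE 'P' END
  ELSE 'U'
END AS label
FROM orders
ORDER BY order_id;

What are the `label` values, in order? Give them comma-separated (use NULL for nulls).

U, U, U, P, U, U, U, U, U

order_id=700: status='cancelled' → outer ELSE → U
order_id=701: status='processing' → outer ELSE → U
order_id=702: status='returned' → outer ELSE → U
order_id=703: status='shipped' → inner[ELSE] → P
order_id=704: status='returned' → outer ELSE → U
order_id=705: status='returned' → outer ELSE → U
order_id=706: status='cancelled' → outer ELSE → U
order_id=707: status='returned' → outer ELSE → U
order_id=708: status='shipped' → inner[amount >= 351] → U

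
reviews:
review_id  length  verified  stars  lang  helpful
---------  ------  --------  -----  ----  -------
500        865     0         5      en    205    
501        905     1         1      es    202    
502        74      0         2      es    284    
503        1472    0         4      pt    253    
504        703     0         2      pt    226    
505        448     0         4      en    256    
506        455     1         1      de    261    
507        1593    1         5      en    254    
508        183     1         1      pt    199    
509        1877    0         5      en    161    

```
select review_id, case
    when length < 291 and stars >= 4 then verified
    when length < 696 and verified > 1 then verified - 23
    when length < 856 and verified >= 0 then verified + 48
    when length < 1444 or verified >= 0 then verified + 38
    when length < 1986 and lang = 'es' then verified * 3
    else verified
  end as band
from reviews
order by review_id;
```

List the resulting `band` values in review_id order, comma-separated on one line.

38, 39, 48, 38, 48, 48, 49, 39, 49, 38

review_id=500: length < 1444 or verified >= 0 → 38
review_id=501: length < 1444 or verified >= 0 → 39
review_id=502: length < 856 and verified >= 0 → 48
review_id=503: length < 1444 or verified >= 0 → 38
review_id=504: length < 856 and verified >= 0 → 48
review_id=505: length < 856 and verified >= 0 → 48
review_id=506: length < 856 and verified >= 0 → 49
review_id=507: length < 1444 or verified >= 0 → 39
review_id=508: length < 856 and verified >= 0 → 49
review_id=509: length < 1444 or verified >= 0 → 38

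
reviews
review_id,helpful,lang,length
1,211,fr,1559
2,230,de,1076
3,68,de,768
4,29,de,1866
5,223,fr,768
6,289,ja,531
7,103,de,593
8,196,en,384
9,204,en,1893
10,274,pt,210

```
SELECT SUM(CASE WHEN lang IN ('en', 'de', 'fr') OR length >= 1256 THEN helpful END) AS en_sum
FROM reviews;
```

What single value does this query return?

review_id=1: ✓ → 211
review_id=2: ✓ → 230
review_id=3: ✓ → 68
review_id=4: ✓ → 29
review_id=5: ✓ → 223
review_id=6: ✗
review_id=7: ✓ → 103
review_id=8: ✓ → 196
review_id=9: ✓ → 204
review_id=10: ✗
en_sum = 211 + 230 + 68 + 29 + 223 + 103 + 196 + 204 = 1264

1264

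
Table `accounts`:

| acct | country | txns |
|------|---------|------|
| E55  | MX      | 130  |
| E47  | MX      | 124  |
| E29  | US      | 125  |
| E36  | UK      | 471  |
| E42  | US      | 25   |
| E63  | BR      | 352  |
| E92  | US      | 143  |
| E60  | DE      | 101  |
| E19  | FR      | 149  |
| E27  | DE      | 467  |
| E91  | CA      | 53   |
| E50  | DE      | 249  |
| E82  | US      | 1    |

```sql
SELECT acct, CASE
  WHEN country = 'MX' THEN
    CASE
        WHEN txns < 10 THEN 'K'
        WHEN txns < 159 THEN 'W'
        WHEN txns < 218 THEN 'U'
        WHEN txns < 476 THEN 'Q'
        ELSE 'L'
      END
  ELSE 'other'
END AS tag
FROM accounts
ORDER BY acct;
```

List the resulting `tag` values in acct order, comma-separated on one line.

other, other, other, other, other, W, other, W, other, other, other, other, other

acct=E19: country='FR' → outer ELSE → other
acct=E27: country='DE' → outer ELSE → other
acct=E29: country='US' → outer ELSE → other
acct=E36: country='UK' → outer ELSE → other
acct=E42: country='US' → outer ELSE → other
acct=E47: country='MX' → inner[txns < 159] → W
acct=E50: country='DE' → outer ELSE → other
acct=E55: country='MX' → inner[txns < 159] → W
acct=E60: country='DE' → outer ELSE → other
acct=E63: country='BR' → outer ELSE → other
acct=E82: country='US' → outer ELSE → other
acct=E91: country='CA' → outer ELSE → other
acct=E92: country='US' → outer ELSE → other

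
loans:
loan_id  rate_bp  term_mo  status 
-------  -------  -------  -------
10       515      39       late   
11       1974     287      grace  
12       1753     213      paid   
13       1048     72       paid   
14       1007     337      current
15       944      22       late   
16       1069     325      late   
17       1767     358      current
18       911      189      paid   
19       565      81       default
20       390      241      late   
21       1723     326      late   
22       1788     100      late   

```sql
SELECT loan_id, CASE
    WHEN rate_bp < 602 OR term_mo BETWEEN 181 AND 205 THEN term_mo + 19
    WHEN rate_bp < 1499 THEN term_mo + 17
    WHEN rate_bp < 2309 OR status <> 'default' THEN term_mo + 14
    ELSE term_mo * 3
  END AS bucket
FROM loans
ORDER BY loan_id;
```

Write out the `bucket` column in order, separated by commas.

loan_id=10: rate_bp < 602 OR term_mo BETWEEN 181 AND 205 → 58
loan_id=11: rate_bp < 2309 OR status <> 'default' → 301
loan_id=12: rate_bp < 2309 OR status <> 'default' → 227
loan_id=13: rate_bp < 1499 → 89
loan_id=14: rate_bp < 1499 → 354
loan_id=15: rate_bp < 1499 → 39
loan_id=16: rate_bp < 1499 → 342
loan_id=17: rate_bp < 2309 OR status <> 'default' → 372
loan_id=18: rate_bp < 602 OR term_mo BETWEEN 181 AND 205 → 208
loan_id=19: rate_bp < 602 OR term_mo BETWEEN 181 AND 205 → 100
loan_id=20: rate_bp < 602 OR term_mo BETWEEN 181 AND 205 → 260
loan_id=21: rate_bp < 2309 OR status <> 'default' → 340
loan_id=22: rate_bp < 2309 OR status <> 'default' → 114

58, 301, 227, 89, 354, 39, 342, 372, 208, 100, 260, 340, 114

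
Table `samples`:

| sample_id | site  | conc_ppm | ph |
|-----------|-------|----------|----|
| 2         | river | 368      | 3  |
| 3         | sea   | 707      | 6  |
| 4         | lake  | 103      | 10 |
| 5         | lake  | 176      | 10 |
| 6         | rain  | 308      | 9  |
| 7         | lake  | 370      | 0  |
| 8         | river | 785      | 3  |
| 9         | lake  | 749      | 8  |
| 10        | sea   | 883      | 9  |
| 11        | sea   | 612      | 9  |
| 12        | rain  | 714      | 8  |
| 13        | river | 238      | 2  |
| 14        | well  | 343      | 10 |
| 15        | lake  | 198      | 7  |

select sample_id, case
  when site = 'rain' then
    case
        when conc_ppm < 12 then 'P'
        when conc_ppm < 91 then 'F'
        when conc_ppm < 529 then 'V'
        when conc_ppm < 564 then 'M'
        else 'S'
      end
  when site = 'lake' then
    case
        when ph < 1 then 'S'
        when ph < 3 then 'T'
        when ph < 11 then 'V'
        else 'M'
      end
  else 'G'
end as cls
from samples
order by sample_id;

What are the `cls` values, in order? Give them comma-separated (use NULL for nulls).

sample_id=2: site='river' → outer ELSE → G
sample_id=3: site='sea' → outer ELSE → G
sample_id=4: site='lake' → inner[ph < 11] → V
sample_id=5: site='lake' → inner[ph < 11] → V
sample_id=6: site='rain' → inner[conc_ppm < 529] → V
sample_id=7: site='lake' → inner[ph < 1] → S
sample_id=8: site='river' → outer ELSE → G
sample_id=9: site='lake' → inner[ph < 11] → V
sample_id=10: site='sea' → outer ELSE → G
sample_id=11: site='sea' → outer ELSE → G
sample_id=12: site='rain' → inner[ELSE] → S
sample_id=13: site='river' → outer ELSE → G
sample_id=14: site='well' → outer ELSE → G
sample_id=15: site='lake' → inner[ph < 11] → V

G, G, V, V, V, S, G, V, G, G, S, G, G, V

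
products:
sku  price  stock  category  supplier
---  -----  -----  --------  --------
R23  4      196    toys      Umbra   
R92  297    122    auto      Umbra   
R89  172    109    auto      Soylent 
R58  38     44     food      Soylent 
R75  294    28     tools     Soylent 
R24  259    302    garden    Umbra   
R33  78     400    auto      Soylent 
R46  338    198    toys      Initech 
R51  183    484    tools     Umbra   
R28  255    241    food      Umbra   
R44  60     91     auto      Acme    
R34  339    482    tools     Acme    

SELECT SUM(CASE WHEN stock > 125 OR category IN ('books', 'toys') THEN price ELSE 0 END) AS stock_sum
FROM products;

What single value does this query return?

sku=R23: ✓ → 4
sku=R92: ✗
sku=R89: ✗
sku=R58: ✗
sku=R75: ✗
sku=R24: ✓ → 259
sku=R33: ✓ → 78
sku=R46: ✓ → 338
sku=R51: ✓ → 183
sku=R28: ✓ → 255
sku=R44: ✗
sku=R34: ✓ → 339
stock_sum = 4 + 259 + 78 + 338 + 183 + 255 + 339 = 1456

1456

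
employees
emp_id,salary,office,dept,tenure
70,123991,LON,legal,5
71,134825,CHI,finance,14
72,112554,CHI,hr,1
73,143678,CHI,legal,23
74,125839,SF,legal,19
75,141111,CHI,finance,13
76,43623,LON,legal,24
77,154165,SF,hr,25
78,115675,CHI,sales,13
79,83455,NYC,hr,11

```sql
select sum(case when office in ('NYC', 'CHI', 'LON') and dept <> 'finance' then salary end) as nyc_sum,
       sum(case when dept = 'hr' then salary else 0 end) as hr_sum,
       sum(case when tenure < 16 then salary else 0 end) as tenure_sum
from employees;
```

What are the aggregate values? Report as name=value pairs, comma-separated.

[nyc_sum: office in ('NYC', 'CHI', 'LON') and dept <> 'finance']
emp_id=70: ✓ → 123991
emp_id=71: ✗
emp_id=72: ✓ → 112554
emp_id=73: ✓ → 143678
emp_id=74: ✗
emp_id=75: ✗
emp_id=76: ✓ → 43623
emp_id=77: ✗
emp_id=78: ✓ → 115675
emp_id=79: ✓ → 83455
nyc_sum = 123991 + 112554 + 143678 + 43623 + 115675 + 83455 = 622976
—
[hr_sum: dept = 'hr']
emp_id=70: ✗
emp_id=71: ✗
emp_id=72: ✓ → 112554
emp_id=73: ✗
emp_id=74: ✗
emp_id=75: ✗
emp_id=76: ✗
emp_id=77: ✓ → 154165
emp_id=78: ✗
emp_id=79: ✓ → 83455
hr_sum = 112554 + 154165 + 83455 = 350174
—
[tenure_sum: tenure < 16]
emp_id=70: ✓ → 123991
emp_id=71: ✓ → 134825
emp_id=72: ✓ → 112554
emp_id=73: ✗
emp_id=74: ✗
emp_id=75: ✓ → 141111
emp_id=76: ✗
emp_id=77: ✗
emp_id=78: ✓ → 115675
emp_id=79: ✓ → 83455
tenure_sum = 123991 + 134825 + 112554 + 141111 + 115675 + 83455 = 711611

nyc_sum=622976, hr_sum=350174, tenure_sum=711611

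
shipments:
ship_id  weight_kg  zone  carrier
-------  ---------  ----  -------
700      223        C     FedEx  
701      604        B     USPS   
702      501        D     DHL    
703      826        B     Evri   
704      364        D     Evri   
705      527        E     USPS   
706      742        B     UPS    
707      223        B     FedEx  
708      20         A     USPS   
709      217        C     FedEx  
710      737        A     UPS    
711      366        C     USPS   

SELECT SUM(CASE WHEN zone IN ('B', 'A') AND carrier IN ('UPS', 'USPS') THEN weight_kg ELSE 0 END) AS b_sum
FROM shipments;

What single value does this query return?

ship_id=700: ✗
ship_id=701: ✓ → 604
ship_id=702: ✗
ship_id=703: ✗
ship_id=704: ✗
ship_id=705: ✗
ship_id=706: ✓ → 742
ship_id=707: ✗
ship_id=708: ✓ → 20
ship_id=709: ✗
ship_id=710: ✓ → 737
ship_id=711: ✗
b_sum = 604 + 742 + 20 + 737 = 2103

2103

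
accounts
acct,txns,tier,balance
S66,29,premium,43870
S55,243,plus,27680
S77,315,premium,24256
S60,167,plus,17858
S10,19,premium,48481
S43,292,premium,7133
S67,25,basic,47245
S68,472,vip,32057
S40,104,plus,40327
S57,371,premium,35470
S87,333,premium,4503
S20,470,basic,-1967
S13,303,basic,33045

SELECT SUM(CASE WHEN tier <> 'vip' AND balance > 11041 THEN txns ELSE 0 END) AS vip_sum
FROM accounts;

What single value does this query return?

1576

acct=S66: ✓ → 29
acct=S55: ✓ → 243
acct=S77: ✓ → 315
acct=S60: ✓ → 167
acct=S10: ✓ → 19
acct=S43: ✗
acct=S67: ✓ → 25
acct=S68: ✗
acct=S40: ✓ → 104
acct=S57: ✓ → 371
acct=S87: ✗
acct=S20: ✗
acct=S13: ✓ → 303
vip_sum = 29 + 243 + 315 + 167 + 19 + 25 + 104 + 371 + 303 = 1576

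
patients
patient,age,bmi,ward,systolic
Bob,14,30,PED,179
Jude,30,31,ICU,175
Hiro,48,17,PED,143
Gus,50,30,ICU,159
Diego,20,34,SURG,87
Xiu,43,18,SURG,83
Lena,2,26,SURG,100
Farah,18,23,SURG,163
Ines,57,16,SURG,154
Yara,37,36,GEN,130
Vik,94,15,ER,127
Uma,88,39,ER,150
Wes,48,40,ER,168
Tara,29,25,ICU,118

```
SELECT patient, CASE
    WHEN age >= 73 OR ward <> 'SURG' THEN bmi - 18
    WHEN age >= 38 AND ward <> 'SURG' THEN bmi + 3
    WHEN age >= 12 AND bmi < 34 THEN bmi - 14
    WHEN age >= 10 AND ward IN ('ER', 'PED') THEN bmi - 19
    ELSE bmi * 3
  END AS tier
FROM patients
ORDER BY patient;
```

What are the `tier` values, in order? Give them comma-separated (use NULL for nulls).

12, 102, 9, 12, -1, 2, 13, 78, 7, 21, -3, 22, 4, 18

patient=Bob: age >= 73 OR ward <> 'SURG' → 12
patient=Diego: ELSE → 102
patient=Farah: age >= 12 AND bmi < 34 → 9
patient=Gus: age >= 73 OR ward <> 'SURG' → 12
patient=Hiro: age >= 73 OR ward <> 'SURG' → -1
patient=Ines: age >= 12 AND bmi < 34 → 2
patient=Jude: age >= 73 OR ward <> 'SURG' → 13
patient=Lena: ELSE → 78
patient=Tara: age >= 73 OR ward <> 'SURG' → 7
patient=Uma: age >= 73 OR ward <> 'SURG' → 21
patient=Vik: age >= 73 OR ward <> 'SURG' → -3
patient=Wes: age >= 73 OR ward <> 'SURG' → 22
patient=Xiu: age >= 12 AND bmi < 34 → 4
patient=Yara: age >= 73 OR ward <> 'SURG' → 18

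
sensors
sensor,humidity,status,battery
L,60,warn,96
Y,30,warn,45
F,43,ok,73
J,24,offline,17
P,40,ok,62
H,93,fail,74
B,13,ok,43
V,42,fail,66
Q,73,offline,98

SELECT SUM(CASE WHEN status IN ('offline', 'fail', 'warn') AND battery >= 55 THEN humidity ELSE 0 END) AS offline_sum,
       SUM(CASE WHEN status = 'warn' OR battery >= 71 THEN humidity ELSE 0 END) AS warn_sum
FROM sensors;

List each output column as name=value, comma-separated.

[offline_sum: status IN ('offline', 'fail', 'warn') AND battery >= 55]
sensor=L: ✓ → 60
sensor=Y: ✗
sensor=F: ✗
sensor=J: ✗
sensor=P: ✗
sensor=H: ✓ → 93
sensor=B: ✗
sensor=V: ✓ → 42
sensor=Q: ✓ → 73
offline_sum = 60 + 93 + 42 + 73 = 268
—
[warn_sum: status = 'warn' OR battery >= 71]
sensor=L: ✓ → 60
sensor=Y: ✓ → 30
sensor=F: ✓ → 43
sensor=J: ✗
sensor=P: ✗
sensor=H: ✓ → 93
sensor=B: ✗
sensor=V: ✗
sensor=Q: ✓ → 73
warn_sum = 60 + 30 + 43 + 93 + 73 = 299

offline_sum=268, warn_sum=299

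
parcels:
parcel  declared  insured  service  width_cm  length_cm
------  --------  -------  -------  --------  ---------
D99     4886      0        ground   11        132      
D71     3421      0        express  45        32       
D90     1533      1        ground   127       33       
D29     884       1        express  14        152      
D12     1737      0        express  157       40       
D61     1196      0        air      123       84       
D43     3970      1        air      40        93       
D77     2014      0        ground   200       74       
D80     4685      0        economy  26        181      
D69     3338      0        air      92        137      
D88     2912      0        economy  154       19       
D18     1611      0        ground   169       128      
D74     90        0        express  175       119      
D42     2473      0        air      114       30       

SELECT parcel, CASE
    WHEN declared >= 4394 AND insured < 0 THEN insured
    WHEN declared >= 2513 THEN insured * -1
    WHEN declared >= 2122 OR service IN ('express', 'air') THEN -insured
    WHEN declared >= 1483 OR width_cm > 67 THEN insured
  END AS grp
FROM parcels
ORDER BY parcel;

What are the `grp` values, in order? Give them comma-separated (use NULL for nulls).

parcel=D12: declared >= 2122 OR service IN ('express', 'air') → 0
parcel=D18: declared >= 1483 OR width_cm > 67 → 0
parcel=D29: declared >= 2122 OR service IN ('express', 'air') → -1
parcel=D42: declared >= 2122 OR service IN ('express', 'air') → 0
parcel=D43: declared >= 2513 → -1
parcel=D61: declared >= 2122 OR service IN ('express', 'air') → 0
parcel=D69: declared >= 2513 → 0
parcel=D71: declared >= 2513 → 0
parcel=D74: declared >= 2122 OR service IN ('express', 'air') → 0
parcel=D77: declared >= 1483 OR width_cm > 67 → 0
parcel=D80: declared >= 2513 → 0
parcel=D88: declared >= 2513 → 0
parcel=D90: declared >= 1483 OR width_cm > 67 → 1
parcel=D99: declared >= 2513 → 0

0, 0, -1, 0, -1, 0, 0, 0, 0, 0, 0, 0, 1, 0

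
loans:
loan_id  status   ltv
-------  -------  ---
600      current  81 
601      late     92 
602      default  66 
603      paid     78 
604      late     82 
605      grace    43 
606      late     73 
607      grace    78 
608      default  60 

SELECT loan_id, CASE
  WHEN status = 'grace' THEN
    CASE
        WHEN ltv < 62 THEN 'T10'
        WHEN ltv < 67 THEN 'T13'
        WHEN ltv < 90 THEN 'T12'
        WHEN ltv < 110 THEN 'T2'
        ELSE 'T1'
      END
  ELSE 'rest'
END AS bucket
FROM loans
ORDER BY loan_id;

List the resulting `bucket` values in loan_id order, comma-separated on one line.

rest, rest, rest, rest, rest, T10, rest, T12, rest

loan_id=600: status='current' → outer ELSE → rest
loan_id=601: status='late' → outer ELSE → rest
loan_id=602: status='default' → outer ELSE → rest
loan_id=603: status='paid' → outer ELSE → rest
loan_id=604: status='late' → outer ELSE → rest
loan_id=605: status='grace' → inner[ltv < 62] → T10
loan_id=606: status='late' → outer ELSE → rest
loan_id=607: status='grace' → inner[ltv < 90] → T12
loan_id=608: status='default' → outer ELSE → rest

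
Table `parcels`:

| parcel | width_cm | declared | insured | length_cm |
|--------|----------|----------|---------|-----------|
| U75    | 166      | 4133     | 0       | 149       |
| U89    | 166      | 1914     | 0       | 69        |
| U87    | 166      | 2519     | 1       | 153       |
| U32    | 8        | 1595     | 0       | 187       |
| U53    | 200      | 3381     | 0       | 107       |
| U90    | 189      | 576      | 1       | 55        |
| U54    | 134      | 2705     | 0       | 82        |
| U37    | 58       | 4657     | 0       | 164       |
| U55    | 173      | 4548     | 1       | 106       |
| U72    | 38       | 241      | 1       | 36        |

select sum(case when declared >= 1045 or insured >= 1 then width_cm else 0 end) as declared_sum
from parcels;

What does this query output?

parcel=U75: ✓ → 166
parcel=U89: ✓ → 166
parcel=U87: ✓ → 166
parcel=U32: ✓ → 8
parcel=U53: ✓ → 200
parcel=U90: ✓ → 189
parcel=U54: ✓ → 134
parcel=U37: ✓ → 58
parcel=U55: ✓ → 173
parcel=U72: ✓ → 38
declared_sum = 166 + 166 + 166 + 8 + 200 + 189 + 134 + 58 + 173 + 38 = 1298

1298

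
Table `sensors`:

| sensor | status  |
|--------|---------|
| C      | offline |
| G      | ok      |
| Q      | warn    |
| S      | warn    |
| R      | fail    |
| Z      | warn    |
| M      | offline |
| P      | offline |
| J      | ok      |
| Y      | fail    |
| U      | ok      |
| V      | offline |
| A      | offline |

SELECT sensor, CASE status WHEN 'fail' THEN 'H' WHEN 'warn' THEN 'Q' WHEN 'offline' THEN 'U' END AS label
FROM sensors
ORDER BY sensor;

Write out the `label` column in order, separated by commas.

sensor=A: status='offline' → U
sensor=C: status='offline' → U
sensor=G: (no match → NULL) → NULL
sensor=J: (no match → NULL) → NULL
sensor=M: status='offline' → U
sensor=P: status='offline' → U
sensor=Q: status='warn' → Q
sensor=R: status='fail' → H
sensor=S: status='warn' → Q
sensor=U: (no match → NULL) → NULL
sensor=V: status='offline' → U
sensor=Y: status='fail' → H
sensor=Z: status='warn' → Q

U, U, NULL, NULL, U, U, Q, H, Q, NULL, U, H, Q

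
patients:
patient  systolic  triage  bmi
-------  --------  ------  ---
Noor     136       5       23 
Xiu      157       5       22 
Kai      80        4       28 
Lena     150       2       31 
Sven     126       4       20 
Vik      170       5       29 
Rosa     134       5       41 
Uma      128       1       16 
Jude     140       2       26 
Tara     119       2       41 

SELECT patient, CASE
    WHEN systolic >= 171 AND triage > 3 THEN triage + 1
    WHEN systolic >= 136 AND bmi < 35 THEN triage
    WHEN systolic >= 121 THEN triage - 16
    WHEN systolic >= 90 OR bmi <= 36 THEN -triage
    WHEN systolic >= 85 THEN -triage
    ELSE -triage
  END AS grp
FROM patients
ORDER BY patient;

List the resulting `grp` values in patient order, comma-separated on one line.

patient=Jude: systolic >= 136 AND bmi < 35 → 2
patient=Kai: systolic >= 90 OR bmi <= 36 → -4
patient=Lena: systolic >= 136 AND bmi < 35 → 2
patient=Noor: systolic >= 136 AND bmi < 35 → 5
patient=Rosa: systolic >= 121 → -11
patient=Sven: systolic >= 121 → -12
patient=Tara: systolic >= 90 OR bmi <= 36 → -2
patient=Uma: systolic >= 121 → -15
patient=Vik: systolic >= 136 AND bmi < 35 → 5
patient=Xiu: systolic >= 136 AND bmi < 35 → 5

2, -4, 2, 5, -11, -12, -2, -15, 5, 5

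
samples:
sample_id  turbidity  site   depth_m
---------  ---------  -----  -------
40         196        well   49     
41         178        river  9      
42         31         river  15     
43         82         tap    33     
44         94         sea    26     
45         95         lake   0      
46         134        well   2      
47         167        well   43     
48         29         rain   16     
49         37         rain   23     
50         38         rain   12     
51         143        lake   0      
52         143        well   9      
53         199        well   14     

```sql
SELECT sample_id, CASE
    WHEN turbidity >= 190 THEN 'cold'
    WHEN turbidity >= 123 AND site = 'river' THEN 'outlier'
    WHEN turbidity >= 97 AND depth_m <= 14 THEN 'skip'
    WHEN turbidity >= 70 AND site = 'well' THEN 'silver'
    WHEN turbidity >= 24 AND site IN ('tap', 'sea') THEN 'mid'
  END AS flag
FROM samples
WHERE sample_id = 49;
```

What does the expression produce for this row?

NULL

sample_id = 49: turbidity=37, site=rain, depth_m=23.
turbidity >= 190 → false
turbidity >= 123 AND site = 'river' → false
turbidity >= 97 AND depth_m <= 14 → false
turbidity >= 70 AND site = 'well' → false
turbidity >= 24 AND site IN ('tap', 'sea') → false
No WHEN matched and there is no ELSE, so the CASE yields NULL.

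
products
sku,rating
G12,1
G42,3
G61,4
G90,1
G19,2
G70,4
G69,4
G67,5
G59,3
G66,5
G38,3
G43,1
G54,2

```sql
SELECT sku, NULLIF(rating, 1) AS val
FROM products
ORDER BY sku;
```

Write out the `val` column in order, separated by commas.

NULL, 2, 3, 3, NULL, 2, 3, 4, 5, 5, 4, 4, NULL

sku=G12: rating=1 vs 1: equal → NULL
sku=G19: rating=2 vs 1: differ → 2
sku=G38: rating=3 vs 1: differ → 3
sku=G42: rating=3 vs 1: differ → 3
sku=G43: rating=1 vs 1: equal → NULL
sku=G54: rating=2 vs 1: differ → 2
sku=G59: rating=3 vs 1: differ → 3
sku=G61: rating=4 vs 1: differ → 4
sku=G66: rating=5 vs 1: differ → 5
sku=G67: rating=5 vs 1: differ → 5
sku=G69: rating=4 vs 1: differ → 4
sku=G70: rating=4 vs 1: differ → 4
sku=G90: rating=1 vs 1: equal → NULL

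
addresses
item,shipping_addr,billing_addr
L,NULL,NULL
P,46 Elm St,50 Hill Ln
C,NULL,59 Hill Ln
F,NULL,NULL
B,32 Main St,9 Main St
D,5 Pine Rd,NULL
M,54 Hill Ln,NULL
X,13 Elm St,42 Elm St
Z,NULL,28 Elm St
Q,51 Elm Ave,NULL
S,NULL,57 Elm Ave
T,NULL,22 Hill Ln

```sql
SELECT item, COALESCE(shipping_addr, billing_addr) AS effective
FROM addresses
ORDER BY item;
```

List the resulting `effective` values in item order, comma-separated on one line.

item=B: shipping_addr=32 Main St → 32 Main St
item=C: shipping_addr=NULL, billing_addr=59 Hill Ln → 59 Hill Ln
item=D: shipping_addr=5 Pine Rd → 5 Pine Rd
item=F: shipping_addr=NULL, billing_addr=NULL (all NULL) → NULL
item=L: shipping_addr=NULL, billing_addr=NULL (all NULL) → NULL
item=M: shipping_addr=54 Hill Ln → 54 Hill Ln
item=P: shipping_addr=46 Elm St → 46 Elm St
item=Q: shipping_addr=51 Elm Ave → 51 Elm Ave
item=S: shipping_addr=NULL, billing_addr=57 Elm Ave → 57 Elm Ave
item=T: shipping_addr=NULL, billing_addr=22 Hill Ln → 22 Hill Ln
item=X: shipping_addr=13 Elm St → 13 Elm St
item=Z: shipping_addr=NULL, billing_addr=28 Elm St → 28 Elm St

32 Main St, 59 Hill Ln, 5 Pine Rd, NULL, NULL, 54 Hill Ln, 46 Elm St, 51 Elm Ave, 57 Elm Ave, 22 Hill Ln, 13 Elm St, 28 Elm St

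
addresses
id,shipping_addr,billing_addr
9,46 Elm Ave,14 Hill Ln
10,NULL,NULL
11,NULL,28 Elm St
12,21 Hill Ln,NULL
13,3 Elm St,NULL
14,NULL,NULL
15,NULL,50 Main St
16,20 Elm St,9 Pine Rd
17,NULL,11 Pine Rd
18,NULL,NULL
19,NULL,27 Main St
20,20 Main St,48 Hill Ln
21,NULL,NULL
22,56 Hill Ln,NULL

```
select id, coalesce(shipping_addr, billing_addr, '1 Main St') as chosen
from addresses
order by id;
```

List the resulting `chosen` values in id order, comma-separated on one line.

id=9: shipping_addr=46 Elm Ave → 46 Elm Ave
id=10: shipping_addr=NULL, billing_addr=NULL, → literal 1 Main St → 1 Main St
id=11: shipping_addr=NULL, billing_addr=28 Elm St → 28 Elm St
id=12: shipping_addr=21 Hill Ln → 21 Hill Ln
id=13: shipping_addr=3 Elm St → 3 Elm St
id=14: shipping_addr=NULL, billing_addr=NULL, → literal 1 Main St → 1 Main St
id=15: shipping_addr=NULL, billing_addr=50 Main St → 50 Main St
id=16: shipping_addr=20 Elm St → 20 Elm St
id=17: shipping_addr=NULL, billing_addr=11 Pine Rd → 11 Pine Rd
id=18: shipping_addr=NULL, billing_addr=NULL, → literal 1 Main St → 1 Main St
id=19: shipping_addr=NULL, billing_addr=27 Main St → 27 Main St
id=20: shipping_addr=20 Main St → 20 Main St
id=21: shipping_addr=NULL, billing_addr=NULL, → literal 1 Main St → 1 Main St
id=22: shipping_addr=56 Hill Ln → 56 Hill Ln

46 Elm Ave, 1 Main St, 28 Elm St, 21 Hill Ln, 3 Elm St, 1 Main St, 50 Main St, 20 Elm St, 11 Pine Rd, 1 Main St, 27 Main St, 20 Main St, 1 Main St, 56 Hill Ln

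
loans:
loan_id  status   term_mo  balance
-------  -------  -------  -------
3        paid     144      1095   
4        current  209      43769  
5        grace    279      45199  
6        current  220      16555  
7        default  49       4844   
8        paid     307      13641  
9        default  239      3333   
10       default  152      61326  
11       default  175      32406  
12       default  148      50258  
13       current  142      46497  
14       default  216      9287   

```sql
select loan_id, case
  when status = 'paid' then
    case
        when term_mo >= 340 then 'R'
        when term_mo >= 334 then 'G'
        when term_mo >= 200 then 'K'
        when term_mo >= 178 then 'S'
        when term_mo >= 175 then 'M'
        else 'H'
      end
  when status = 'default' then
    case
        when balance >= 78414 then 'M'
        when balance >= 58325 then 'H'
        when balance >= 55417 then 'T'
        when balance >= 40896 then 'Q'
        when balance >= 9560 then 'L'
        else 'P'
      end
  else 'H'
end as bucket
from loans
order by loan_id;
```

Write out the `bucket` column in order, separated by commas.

H, H, H, H, P, K, P, H, L, Q, H, P

loan_id=3: status='paid' → inner[ELSE] → H
loan_id=4: status='current' → outer ELSE → H
loan_id=5: status='grace' → outer ELSE → H
loan_id=6: status='current' → outer ELSE → H
loan_id=7: status='default' → inner[ELSE] → P
loan_id=8: status='paid' → inner[term_mo >= 200] → K
loan_id=9: status='default' → inner[ELSE] → P
loan_id=10: status='default' → inner[balance >= 58325] → H
loan_id=11: status='default' → inner[balance >= 9560] → L
loan_id=12: status='default' → inner[balance >= 40896] → Q
loan_id=13: status='current' → outer ELSE → H
loan_id=14: status='default' → inner[ELSE] → P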